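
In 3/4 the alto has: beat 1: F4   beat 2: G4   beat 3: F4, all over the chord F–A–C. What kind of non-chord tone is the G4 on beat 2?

The harmony at that moment is F major triad (F, A, C); G4 is not a chord tone.
It is approached by step up from F4 and left by step down to F4.
Step away and step back to the same note — a neighbor tone (upper neighbor).

Upper neighbor tone.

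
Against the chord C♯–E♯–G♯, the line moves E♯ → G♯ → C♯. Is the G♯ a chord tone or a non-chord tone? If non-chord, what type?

Chord tone (the fifth of C# major triad).

C# major triad contains C♯, E♯, G♯; G♯ is the fifth, so it is a chord tone.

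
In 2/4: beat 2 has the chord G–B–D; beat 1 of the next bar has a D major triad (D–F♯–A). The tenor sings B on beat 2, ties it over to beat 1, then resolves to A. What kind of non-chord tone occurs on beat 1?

The harmony at that moment is D major triad (D, F♯, A); B is not a chord tone.
It is held over (the same pitch as the preceding B) and left by step down to A.
Held over from the previous chord and resolving down by step — a suspension.

Suspension.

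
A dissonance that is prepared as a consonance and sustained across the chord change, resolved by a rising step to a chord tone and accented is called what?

Retardation.

Approach: by preparation — the pitch is first a chord tone, then held (tied or repeated) while the harmony changes under it. Departure: up by step. Metric position: strong.
A prepared dissonance that resolves upward by step — a retardation. (The same figure resolving downward would be a suspension.)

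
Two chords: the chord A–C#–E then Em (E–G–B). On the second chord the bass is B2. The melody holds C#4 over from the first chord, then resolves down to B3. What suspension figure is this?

At the second chord the bass is B2. The suspended C#4 lies a ninth above the bass; after resolving down by step to B3, the interval above the bass becomes an octave.
Suspension figures are named by those two intervals: 9–8.

9–8 suspension.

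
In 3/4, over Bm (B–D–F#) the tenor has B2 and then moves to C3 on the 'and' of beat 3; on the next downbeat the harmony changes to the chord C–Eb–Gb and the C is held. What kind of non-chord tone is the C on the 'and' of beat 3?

The harmony at that moment is B minor triad (B, D, F#); C3 is not a chord tone.
It is approached by step up from B2 and then sustained as the same pitch into the next harmony.
Arriving early and becoming a chord tone when the harmony changes — an anticipation.

Anticipation.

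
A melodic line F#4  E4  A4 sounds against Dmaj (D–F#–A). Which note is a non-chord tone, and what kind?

E4 is an escape tone.

The harmony at that moment is D major triad (D, F#, A); E4 is not a chord tone.
It is approached by step down from F#4 and left by leap up to A4.
Step in, leap out — an escape tone.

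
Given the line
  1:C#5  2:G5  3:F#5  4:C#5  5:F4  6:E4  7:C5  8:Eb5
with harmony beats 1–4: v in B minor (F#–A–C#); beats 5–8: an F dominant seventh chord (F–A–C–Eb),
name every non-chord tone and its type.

G5 (beat 2) — appoggiatura; E4 (beat 6) — escape tone.

The harmony at that moment is F# minor triad (F#, A, C#); G5 is not a chord tone.
It is approached by leap up from C#5 and left by step down to F#5.
Leap in, step out — an appoggiatura.
The harmony at that moment is F dominant seventh chord (F, A, C, Eb); E4 is not a chord tone.
It is approached by step down from F4 and left by leap up to C5.
Step in, leap out — an escape tone.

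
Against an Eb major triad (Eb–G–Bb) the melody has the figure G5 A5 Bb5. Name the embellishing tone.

The harmony at that moment is Eb major triad (Eb, G, Bb); A5 is not a chord tone.
It is approached by step up from G5 and left by step up to Bb5.
Step in, step out in the same direction — a passing tone.

A5 is a passing tone.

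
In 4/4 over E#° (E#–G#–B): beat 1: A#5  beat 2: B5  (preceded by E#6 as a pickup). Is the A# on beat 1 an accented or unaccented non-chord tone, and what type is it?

The harmony at that moment is E# diminished triad (E#, G#, B); A#5 is not a chord tone.
It is approached by leap down from E#6 and left by step up to B5.
Leap in, step out — an appoggiatura.
It falls on the downbeat, so it is accented.

Accented appoggiatura.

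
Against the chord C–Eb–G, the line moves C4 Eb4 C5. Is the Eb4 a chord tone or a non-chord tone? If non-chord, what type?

C minor triad contains C, Eb, G; Eb is the third, so it is a chord tone.

Chord tone (the third of C minor triad).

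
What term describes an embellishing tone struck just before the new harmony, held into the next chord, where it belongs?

Approach: ahead of the chord change (typically by step), so it is dissonant against the current harmony. Departure: none — the same pitch is restated or held and is a chord tone of the new harmony.
Dissonant first, consonant once the harmony catches up: the note simply arrives early — an anticipation. (The reverse timing, consonant first and dissonant after the change, would be a suspension or retardation.)

Anticipation.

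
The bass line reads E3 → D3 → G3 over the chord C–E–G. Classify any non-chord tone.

D3 is an escape tone.

The harmony at that moment is C major triad (C, E, G); D3 is not a chord tone.
It is approached by step down from E3 and left by leap up to G3.
Step in, leap out — an escape tone.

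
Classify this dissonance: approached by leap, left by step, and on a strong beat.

Approach: by leap. Departure: by step. Metric position: strong.
Leap in, step out, in a metrically strong position — an appoggiatura. (It is the mirror image of the escape tone, which steps in and leaps out from a weak position.)

Appoggiatura.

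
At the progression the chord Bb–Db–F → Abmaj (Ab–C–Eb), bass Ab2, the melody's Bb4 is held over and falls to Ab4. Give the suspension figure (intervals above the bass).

9–8 suspension.

At the second chord the bass is Ab2. The suspended Bb4 lies a ninth above the bass; after resolving down by step to Ab4, the interval above the bass becomes an octave.
Suspension figures are named by those two intervals: 9–8.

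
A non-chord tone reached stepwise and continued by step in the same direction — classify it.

Passing tone.

Approach: by step. Departure: by step, continuing in the same direction.
Stepwise on both sides with no change of direction means the note fills in the space between two different chord tones — a passing tone. (Had it turned back to its starting note it would be a neighbor tone instead.)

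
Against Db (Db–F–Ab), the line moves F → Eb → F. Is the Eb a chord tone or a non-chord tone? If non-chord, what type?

The harmony at that moment is Db major triad (Db, F, Ab); Eb is not a chord tone.
It is approached by step down from F and left by step up to F.
Step away and step back to the same note — a neighbor tone (lower neighbor).

Non-chord tone — a neighbor tone.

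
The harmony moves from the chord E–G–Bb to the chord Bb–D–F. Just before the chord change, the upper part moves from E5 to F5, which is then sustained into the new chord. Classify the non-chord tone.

The harmony at that moment is E diminished triad (E, G, Bb); F5 is not a chord tone.
It is approached by step up from E5 and then sustained as the same pitch into the next harmony.
Arriving early and becoming a chord tone when the harmony changes — an anticipation.

F5 is an anticipation.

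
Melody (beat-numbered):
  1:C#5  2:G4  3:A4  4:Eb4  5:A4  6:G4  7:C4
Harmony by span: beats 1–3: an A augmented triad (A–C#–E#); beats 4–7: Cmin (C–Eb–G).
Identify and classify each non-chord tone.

G4 (beat 2) — appoggiatura; A4 (beat 5) — appoggiatura.

The harmony at that moment is A augmented triad (A, C#, E#); G4 is not a chord tone.
It is approached by leap down from C#5 and left by step up to A4.
Leap in, step out — an appoggiatura.
The harmony at that moment is C minor triad (C, Eb, G); A4 is not a chord tone.
It is approached by leap up from Eb4 and left by step down to G4.
Leap in, step out — an appoggiatura.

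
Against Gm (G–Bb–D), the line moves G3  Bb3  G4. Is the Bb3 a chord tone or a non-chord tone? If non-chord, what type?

Chord tone (the third of G minor triad).

G minor triad contains G, Bb, D; Bb is the third, so it is a chord tone.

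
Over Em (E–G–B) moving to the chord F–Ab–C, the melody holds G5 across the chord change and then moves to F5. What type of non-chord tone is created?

G5 is a suspension.

The harmony at that moment is F minor triad (F, Ab, C); G5 is not a chord tone.
It is held over (the same pitch as the preceding G5) and left by step down to F5.
Held over from the previous chord and resolving down by step — a suspension.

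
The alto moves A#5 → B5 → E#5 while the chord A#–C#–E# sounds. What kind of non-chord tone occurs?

B5 is an escape tone.

The harmony at that moment is A# minor triad (A#, C#, E#); B5 is not a chord tone.
It is approached by step up from A#5 and left by leap down to E#5.
Step in, leap out — an escape tone.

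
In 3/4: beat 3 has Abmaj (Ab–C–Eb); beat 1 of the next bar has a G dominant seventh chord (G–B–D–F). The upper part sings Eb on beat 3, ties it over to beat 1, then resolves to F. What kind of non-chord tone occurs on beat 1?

Retardation.

The harmony at that moment is G dominant seventh chord (G, B, D, F); Eb is not a chord tone.
It is held over (the same pitch as the preceding Eb) and left by step up to F.
Held over from the previous chord and resolving up by step — a retardation.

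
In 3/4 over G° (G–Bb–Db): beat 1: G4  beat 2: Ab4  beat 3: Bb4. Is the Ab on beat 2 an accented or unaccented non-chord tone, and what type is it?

Unaccented passing tone.

The harmony at that moment is G diminished triad (G, Bb, Db); Ab4 is not a chord tone.
It is approached by step up from G4 and left by step up to Bb4.
Step in, step out in the same direction — a passing tone.
It falls on a weak beat, so it is unaccented.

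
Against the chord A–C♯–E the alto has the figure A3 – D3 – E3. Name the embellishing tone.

D3 is an appoggiatura.

The harmony at that moment is A major triad (A, C♯, E); D3 is not a chord tone.
It is approached by leap down from A3 and left by step up to E3.
Leap in, step out — an appoggiatura.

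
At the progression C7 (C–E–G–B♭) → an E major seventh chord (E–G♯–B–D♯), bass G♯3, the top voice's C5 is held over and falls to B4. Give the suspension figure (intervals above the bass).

At the second chord the bass is G♯3. The suspended C5 lies a fourth above the bass; after resolving down by step to B4, the interval above the bass becomes a third.
Suspension figures are named by those two intervals: 4–3.

4–3 suspension.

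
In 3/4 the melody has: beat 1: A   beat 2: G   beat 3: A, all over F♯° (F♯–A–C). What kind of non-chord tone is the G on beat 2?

Lower neighbor tone.

The harmony at that moment is F♯ diminished triad (F♯, A, C); G is not a chord tone.
It is approached by step down from A and left by step up to A.
Step away and step back to the same note — a neighbor tone (lower neighbor).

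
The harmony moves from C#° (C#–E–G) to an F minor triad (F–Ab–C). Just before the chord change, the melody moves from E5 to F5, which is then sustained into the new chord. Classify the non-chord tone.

F5 is an anticipation.

The harmony at that moment is C# diminished triad (C#, E, G); F5 is not a chord tone.
It is approached by step up from E5 and then sustained as the same pitch into the next harmony.
Arriving early and becoming a chord tone when the harmony changes — an anticipation.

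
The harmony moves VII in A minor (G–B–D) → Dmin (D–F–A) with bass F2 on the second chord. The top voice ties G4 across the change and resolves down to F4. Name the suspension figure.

9–8 suspension.

At the second chord the bass is F2. The suspended G4 lies a ninth above the bass; after resolving down by step to F4, the interval above the bass becomes an octave.
Suspension figures are named by those two intervals: 9–8.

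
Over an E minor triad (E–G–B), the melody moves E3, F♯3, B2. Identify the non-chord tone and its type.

F♯3 is an escape tone.

The harmony at that moment is E minor triad (E, G, B); F♯3 is not a chord tone.
It is approached by step up from E3 and left by leap down to B2.
Step in, leap out — an escape tone.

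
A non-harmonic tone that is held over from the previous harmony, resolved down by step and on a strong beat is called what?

Suspension.

Approach: by preparation — the pitch is first a chord tone, then held (tied or repeated) while the harmony changes under it. Departure: down by step. Metric position: strong.
A prepared dissonance that resolves downward by step — a suspension. (The same figure resolving upward would be a retardation.)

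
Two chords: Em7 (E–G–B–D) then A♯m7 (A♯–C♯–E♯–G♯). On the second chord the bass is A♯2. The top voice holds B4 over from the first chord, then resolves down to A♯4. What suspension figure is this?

At the second chord the bass is A♯2. The suspended B4 lies a ninth above the bass; after resolving down by step to A♯4, the interval above the bass becomes an octave.
Suspension figures are named by those two intervals: 9–8.

9–8 suspension.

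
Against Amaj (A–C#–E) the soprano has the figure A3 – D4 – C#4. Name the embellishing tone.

The harmony at that moment is A major triad (A, C#, E); D4 is not a chord tone.
It is approached by leap up from A3 and left by step down to C#4.
Leap in, step out — an appoggiatura.

D4 is an appoggiatura.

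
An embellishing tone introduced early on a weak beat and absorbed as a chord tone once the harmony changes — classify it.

Approach: ahead of the chord change (typically by step), so it is dissonant against the current harmony. Departure: none — the same pitch is restated or held and is a chord tone of the new harmony.
Dissonant first, consonant once the harmony catches up: the note simply arrives early — an anticipation. (The reverse timing, consonant first and dissonant after the change, would be a suspension or retardation.)

Anticipation.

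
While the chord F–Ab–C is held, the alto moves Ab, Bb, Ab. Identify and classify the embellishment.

The harmony at that moment is F minor triad (F, Ab, C); Bb is not a chord tone.
It is approached by step up from Ab and left by step down to Ab.
Step away and step back to the same note — a neighbor tone (upper neighbor).

Bb is a neighbor tone.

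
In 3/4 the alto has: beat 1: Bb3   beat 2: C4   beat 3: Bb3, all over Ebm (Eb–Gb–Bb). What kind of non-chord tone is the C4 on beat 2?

The harmony at that moment is Eb minor triad (Eb, Gb, Bb); C4 is not a chord tone.
It is approached by step up from Bb3 and left by step down to Bb3.
Step away and step back to the same note — a neighbor tone (upper neighbor).

Upper neighbor tone.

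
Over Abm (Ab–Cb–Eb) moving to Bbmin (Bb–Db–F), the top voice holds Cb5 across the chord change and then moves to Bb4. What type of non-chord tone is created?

The harmony at that moment is Bb minor triad (Bb, Db, F); Cb5 is not a chord tone.
It is held over (the same pitch as the preceding Cb5) and left by step down to Bb4.
Held over from the previous chord and resolving down by step — a suspension.

Cb5 is a suspension.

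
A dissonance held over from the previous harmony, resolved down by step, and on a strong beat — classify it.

Suspension.

Approach: by preparation — the pitch is first a chord tone, then held (tied or repeated) while the harmony changes under it. Departure: down by step. Metric position: strong.
A prepared dissonance that resolves downward by step — a suspension. (The same figure resolving upward would be a retardation.)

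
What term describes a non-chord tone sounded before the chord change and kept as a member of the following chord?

Approach: ahead of the chord change (typically by step), so it is dissonant against the current harmony. Departure: none — the same pitch is restated or held and is a chord tone of the new harmony.
Dissonant first, consonant once the harmony catches up: the note simply arrives early — an anticipation. (The reverse timing, consonant first and dissonant after the change, would be a suspension or retardation.)

Anticipation.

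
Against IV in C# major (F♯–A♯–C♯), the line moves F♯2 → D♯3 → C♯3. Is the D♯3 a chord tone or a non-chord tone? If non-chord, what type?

Non-chord tone — an appoggiatura.

The harmony at that moment is F♯ major triad (F♯, A♯, C♯); D♯3 is not a chord tone.
It is approached by leap up from F♯2 and left by step down to C♯3.
Leap in, step out — an appoggiatura.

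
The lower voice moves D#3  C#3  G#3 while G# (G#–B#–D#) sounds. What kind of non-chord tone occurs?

C#3 is an escape tone.

The harmony at that moment is G# major triad (G#, B#, D#); C#3 is not a chord tone.
It is approached by step down from D#3 and left by leap up to G#3.
Step in, leap out — an escape tone.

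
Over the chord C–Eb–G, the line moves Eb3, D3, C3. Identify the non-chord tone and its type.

D3 is a passing tone.

The harmony at that moment is C minor triad (C, Eb, G); D3 is not a chord tone.
It is approached by step down from Eb3 and left by step down to C3.
Step in, step out in the same direction — a passing tone.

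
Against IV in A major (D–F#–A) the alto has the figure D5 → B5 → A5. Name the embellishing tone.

B5 is an appoggiatura.

The harmony at that moment is D major triad (D, F#, A); B5 is not a chord tone.
It is approached by leap up from D5 and left by step down to A5.
Leap in, step out — an appoggiatura.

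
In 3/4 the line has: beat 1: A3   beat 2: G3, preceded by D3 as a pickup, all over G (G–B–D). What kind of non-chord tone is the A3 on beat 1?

Appoggiatura.

The harmony at that moment is G major triad (G, B, D); A3 is not a chord tone.
It is approached by leap up from D3 and left by step down to G3.
Leap in, step out, metrically accented — an appoggiatura.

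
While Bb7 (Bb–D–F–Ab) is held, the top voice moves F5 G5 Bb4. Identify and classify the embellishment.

The harmony at that moment is Bb dominant seventh chord (Bb, D, F, Ab); G5 is not a chord tone.
It is approached by step up from F5 and left by leap down to Bb4.
Step in, leap out — an escape tone.

G5 is an escape tone.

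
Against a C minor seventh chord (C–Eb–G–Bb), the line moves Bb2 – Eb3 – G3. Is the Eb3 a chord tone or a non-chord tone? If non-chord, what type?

Chord tone (the third of C minor seventh chord).

C minor seventh chord contains C, Eb, G, Bb; Eb is the third, so it is a chord tone.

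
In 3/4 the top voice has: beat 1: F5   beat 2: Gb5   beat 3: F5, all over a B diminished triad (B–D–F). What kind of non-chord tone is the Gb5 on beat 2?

Upper neighbor tone.

The harmony at that moment is B diminished triad (B, D, F); Gb5 is not a chord tone.
It is approached by step up from F5 and left by step down to F5.
Step away and step back to the same note — a neighbor tone (upper neighbor).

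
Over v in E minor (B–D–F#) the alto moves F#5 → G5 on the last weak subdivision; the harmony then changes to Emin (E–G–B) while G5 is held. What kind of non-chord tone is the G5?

G5 is an anticipation.

The harmony at that moment is B minor triad (B, D, F#); G5 is not a chord tone.
It is approached by step up from F#5 and then sustained as the same pitch into the next harmony.
Arriving early and becoming a chord tone when the harmony changes — an anticipation.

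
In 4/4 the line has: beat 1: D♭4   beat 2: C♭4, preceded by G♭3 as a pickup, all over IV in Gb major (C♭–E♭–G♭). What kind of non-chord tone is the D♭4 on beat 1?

Appoggiatura.

The harmony at that moment is C♭ major triad (C♭, E♭, G♭); D♭4 is not a chord tone.
It is approached by leap up from G♭3 and left by step down to C♭4.
Leap in, step out, metrically accented — an appoggiatura.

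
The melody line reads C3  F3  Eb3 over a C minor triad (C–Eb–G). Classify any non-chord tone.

F3 is an appoggiatura.

The harmony at that moment is C minor triad (C, Eb, G); F3 is not a chord tone.
It is approached by leap up from C3 and left by step down to Eb3.
Leap in, step out — an appoggiatura.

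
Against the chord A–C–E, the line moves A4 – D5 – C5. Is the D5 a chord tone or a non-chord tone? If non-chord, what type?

The harmony at that moment is A minor triad (A, C, E); D5 is not a chord tone.
It is approached by leap up from A4 and left by step down to C5.
Leap in, step out — an appoggiatura.

Non-chord tone — an appoggiatura.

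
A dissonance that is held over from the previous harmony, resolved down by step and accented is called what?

Approach: by preparation — the pitch is first a chord tone, then held (tied or repeated) while the harmony changes under it. Departure: down by step. Metric position: strong.
A prepared dissonance that resolves downward by step — a suspension. (The same figure resolving upward would be a retardation.)

Suspension.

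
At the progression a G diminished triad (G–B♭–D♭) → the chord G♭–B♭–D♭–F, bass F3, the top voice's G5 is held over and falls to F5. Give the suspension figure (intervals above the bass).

At the second chord the bass is F3. The suspended G5 lies a ninth above the bass; after resolving down by step to F5, the interval above the bass becomes an octave.
Suspension figures are named by those two intervals: 9–8.

9–8 suspension.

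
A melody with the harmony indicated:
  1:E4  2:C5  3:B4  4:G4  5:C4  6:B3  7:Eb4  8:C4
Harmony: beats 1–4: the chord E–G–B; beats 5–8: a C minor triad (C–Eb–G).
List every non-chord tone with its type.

The harmony at that moment is E minor triad (E, G, B); C5 is not a chord tone.
It is approached by leap up from E4 and left by step down to B4.
Leap in, step out — an appoggiatura.
The harmony at that moment is C minor triad (C, Eb, G); B3 is not a chord tone.
It is approached by step down from C4 and left by leap up to Eb4.
Step in, leap out — an escape tone.

C5 (beat 2) — appoggiatura; B3 (beat 6) — escape tone.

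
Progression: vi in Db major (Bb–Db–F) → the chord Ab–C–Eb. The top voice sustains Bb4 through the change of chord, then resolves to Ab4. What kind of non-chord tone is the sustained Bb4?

Bb4 is a suspension.

The harmony at that moment is Ab major triad (Ab, C, Eb); Bb4 is not a chord tone.
It is held over (the same pitch as the preceding Bb4) and left by step down to Ab4.
Held over from the previous chord and resolving down by step — a suspension.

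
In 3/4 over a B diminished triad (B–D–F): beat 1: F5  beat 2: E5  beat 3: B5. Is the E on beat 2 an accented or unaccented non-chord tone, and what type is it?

Unaccented escape tone.

The harmony at that moment is B diminished triad (B, D, F); E5 is not a chord tone.
It is approached by step down from F5 and left by leap up to B5.
Step in, leap out — an escape tone.
It falls on a weak beat, so it is unaccented.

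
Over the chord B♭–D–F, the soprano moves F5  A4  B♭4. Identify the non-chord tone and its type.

The harmony at that moment is B♭ major triad (B♭, D, F); A4 is not a chord tone.
It is approached by leap down from F5 and left by step up to B♭4.
Leap in, step out — an appoggiatura.

A4 is an appoggiatura.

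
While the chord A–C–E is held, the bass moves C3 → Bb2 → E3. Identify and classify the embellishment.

The harmony at that moment is A minor triad (A, C, E); Bb2 is not a chord tone.
It is approached by step down from C3 and left by leap up to E3.
Step in, leap out — an escape tone.

Bb2 is an escape tone.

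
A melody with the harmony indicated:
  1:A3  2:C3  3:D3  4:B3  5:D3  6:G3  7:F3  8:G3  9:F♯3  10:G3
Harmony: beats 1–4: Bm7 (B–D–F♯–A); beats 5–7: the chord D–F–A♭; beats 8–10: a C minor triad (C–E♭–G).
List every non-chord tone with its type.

The harmony at that moment is B minor seventh chord (B, D, F♯, A); C3 is not a chord tone.
It is approached by leap down from A3 and left by step up to D3.
Leap in, step out — an appoggiatura.
The harmony at that moment is D diminished triad (D, F, A♭); G3 is not a chord tone.
It is approached by leap up from D3 and left by step down to F3.
Leap in, step out — an appoggiatura.
The harmony at that moment is C minor triad (C, E♭, G); F♯3 is not a chord tone.
It is approached by step down from G3 and left by step up to G3.
Step away and step back to the same note — a neighbor tone (lower neighbor).

C3 (beat 2) — appoggiatura; G3 (beat 6) — appoggiatura; F♯3 (beat 9) — neighbor tone.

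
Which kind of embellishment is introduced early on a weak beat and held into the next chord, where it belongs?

Anticipation.

Approach: ahead of the chord change (typically by step), so it is dissonant against the current harmony. Departure: none — the same pitch is restated or held and is a chord tone of the new harmony.
Dissonant first, consonant once the harmony catches up: the note simply arrives early — an anticipation. (The reverse timing, consonant first and dissonant after the change, would be a suspension or retardation.)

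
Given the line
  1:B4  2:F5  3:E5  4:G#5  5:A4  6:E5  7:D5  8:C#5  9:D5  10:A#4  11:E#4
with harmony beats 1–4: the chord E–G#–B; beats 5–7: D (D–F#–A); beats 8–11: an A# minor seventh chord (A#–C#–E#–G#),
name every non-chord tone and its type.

F5 (beat 2) — appoggiatura; E5 (beat 6) — appoggiatura; D5 (beat 9) — escape tone.

The harmony at that moment is E major triad (E, G#, B); F5 is not a chord tone.
It is approached by leap up from B4 and left by step down to E5.
Leap in, step out — an appoggiatura.
The harmony at that moment is D major triad (D, F#, A); E5 is not a chord tone.
It is approached by leap up from A4 and left by step down to D5.
Leap in, step out — an appoggiatura.
The harmony at that moment is A# minor seventh chord (A#, C#, E#, G#); D5 is not a chord tone.
It is approached by step up from C#5 and left by leap down to A#4.
Step in, leap out — an escape tone.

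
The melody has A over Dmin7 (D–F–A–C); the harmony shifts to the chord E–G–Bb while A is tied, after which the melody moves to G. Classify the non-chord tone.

A is a suspension.

The harmony at that moment is E diminished triad (E, G, Bb); A is not a chord tone.
It is held over (the same pitch as the preceding A) and left by step down to G.
Held over from the previous chord and resolving down by step — a suspension.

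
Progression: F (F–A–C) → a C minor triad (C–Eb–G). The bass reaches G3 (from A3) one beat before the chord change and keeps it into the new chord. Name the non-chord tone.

The harmony at that moment is F major triad (F, A, C); G3 is not a chord tone.
It is approached by step down from A3 and then sustained as the same pitch into the next harmony.
Arriving early and becoming a chord tone when the harmony changes — an anticipation.

G3 is an anticipation.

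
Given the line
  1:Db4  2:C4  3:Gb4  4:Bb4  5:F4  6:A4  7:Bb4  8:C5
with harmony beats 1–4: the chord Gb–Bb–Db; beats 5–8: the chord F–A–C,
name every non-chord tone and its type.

C4 (beat 2) — escape tone; Bb4 (beat 7) — passing tone.

The harmony at that moment is Gb major triad (Gb, Bb, Db); C4 is not a chord tone.
It is approached by step down from Db4 and left by leap up to Gb4.
Step in, leap out — an escape tone.
The harmony at that moment is F major triad (F, A, C); Bb4 is not a chord tone.
It is approached by step up from A4 and left by step up to C5.
Step in, step out in the same direction — a passing tone.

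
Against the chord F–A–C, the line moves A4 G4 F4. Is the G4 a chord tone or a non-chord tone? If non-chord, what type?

Non-chord tone — a passing tone.

The harmony at that moment is F major triad (F, A, C); G4 is not a chord tone.
It is approached by step down from A4 and left by step down to F4.
Step in, step out in the same direction — a passing tone.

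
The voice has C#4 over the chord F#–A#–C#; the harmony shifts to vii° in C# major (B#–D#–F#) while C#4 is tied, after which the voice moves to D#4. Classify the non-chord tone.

C#4 is a retardation.

The harmony at that moment is B# diminished triad (B#, D#, F#); C#4 is not a chord tone.
It is held over (the same pitch as the preceding C#4) and left by step up to D#4.
Held over from the previous chord and resolving up by step — a retardation.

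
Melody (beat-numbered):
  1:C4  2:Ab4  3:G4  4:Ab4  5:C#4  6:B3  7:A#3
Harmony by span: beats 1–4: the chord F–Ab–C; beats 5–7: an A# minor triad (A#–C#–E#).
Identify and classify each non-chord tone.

The harmony at that moment is F minor triad (F, Ab, C); G4 is not a chord tone.
It is approached by step down from Ab4 and left by step up to Ab4.
Step away and step back to the same note — a neighbor tone (lower neighbor).
The harmony at that moment is A# minor triad (A#, C#, E#); B3 is not a chord tone.
It is approached by step down from C#4 and left by step down to A#3.
Step in, step out in the same direction — a passing tone.

G4 (beat 3) — neighbor tone; B3 (beat 6) — passing tone.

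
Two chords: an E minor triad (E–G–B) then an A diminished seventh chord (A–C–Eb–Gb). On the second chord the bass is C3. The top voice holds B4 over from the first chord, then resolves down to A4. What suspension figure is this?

At the second chord the bass is C3. The suspended B4 lies a seventh above the bass; after resolving down by step to A4, the interval above the bass becomes a sixth.
Suspension figures are named by those two intervals: 7–6.

7–6 suspension.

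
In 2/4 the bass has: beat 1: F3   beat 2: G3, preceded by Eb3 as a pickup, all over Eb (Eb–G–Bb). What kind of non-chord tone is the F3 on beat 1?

The harmony at that moment is Eb major triad (Eb, G, Bb); F3 is not a chord tone.
It is approached by step up from Eb3 and left by step up to G3.
Step in, step out in the same direction — a passing tone.

Passing tone.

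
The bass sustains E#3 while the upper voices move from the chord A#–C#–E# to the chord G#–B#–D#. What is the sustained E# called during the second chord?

The harmony at that moment is G# major triad (G#, B#, D#); E#3 is not a chord tone.
It is held over (the same pitch as the preceding E#3) and then sustained as the same pitch into the next harmony.
Sustained through a change of harmony — a pedal tone.

Pedal tone (pedal point).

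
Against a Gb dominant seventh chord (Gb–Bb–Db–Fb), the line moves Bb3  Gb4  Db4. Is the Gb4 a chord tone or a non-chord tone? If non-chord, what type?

Chord tone (the root of Gb dominant seventh chord).

Gb dominant seventh chord contains Gb, Bb, Db, Fb; Gb is the root, so it is a chord tone.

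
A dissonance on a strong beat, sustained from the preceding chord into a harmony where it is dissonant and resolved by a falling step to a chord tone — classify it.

Suspension.

Approach: by preparation — the pitch is first a chord tone, then held (tied or repeated) while the harmony changes under it. Departure: down by step. Metric position: strong.
A prepared dissonance that resolves downward by step — a suspension. (The same figure resolving upward would be a retardation.)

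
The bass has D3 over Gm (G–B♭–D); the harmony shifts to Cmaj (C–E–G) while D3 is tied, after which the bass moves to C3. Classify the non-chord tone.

D3 is a suspension.

The harmony at that moment is C major triad (C, E, G); D3 is not a chord tone.
It is held over (the same pitch as the preceding D3) and left by step down to C3.
Held over from the previous chord and resolving down by step — a suspension.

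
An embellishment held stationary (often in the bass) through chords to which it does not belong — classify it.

Approach: none. Departure: none — a single pitch is sustained while the chords change around it, passing through harmonies that do not contain it.
No melodic motion at all; the dissonance is created entirely by the moving harmonies against the stationary note — a pedal tone (pedal point).

Pedal tone.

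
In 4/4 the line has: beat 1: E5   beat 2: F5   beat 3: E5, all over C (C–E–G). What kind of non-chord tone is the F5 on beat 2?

The harmony at that moment is C major triad (C, E, G); F5 is not a chord tone.
It is approached by step up from E5 and left by step down to E5.
Step away and step back to the same note — a neighbor tone (upper neighbor).

Upper neighbor tone.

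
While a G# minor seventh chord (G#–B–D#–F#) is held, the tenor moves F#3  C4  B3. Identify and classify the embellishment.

C4 is an appoggiatura.

The harmony at that moment is G# minor seventh chord (G#, B, D#, F#); C4 is not a chord tone.
It is approached by leap up from F#3 and left by step down to B3.
Leap in, step out — an appoggiatura.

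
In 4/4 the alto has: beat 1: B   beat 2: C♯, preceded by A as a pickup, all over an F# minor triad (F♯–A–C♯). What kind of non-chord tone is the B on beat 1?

The harmony at that moment is F♯ minor triad (F♯, A, C♯); B is not a chord tone.
It is approached by step up from A and left by step up to C♯.
Step in, step out in the same direction — a passing tone.

Passing tone.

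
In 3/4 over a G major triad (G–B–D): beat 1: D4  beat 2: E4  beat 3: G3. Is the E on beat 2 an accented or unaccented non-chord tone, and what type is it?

Unaccented escape tone.

The harmony at that moment is G major triad (G, B, D); E4 is not a chord tone.
It is approached by step up from D4 and left by leap down to G3.
Step in, leap out — an escape tone.
It falls on a weak beat, so it is unaccented.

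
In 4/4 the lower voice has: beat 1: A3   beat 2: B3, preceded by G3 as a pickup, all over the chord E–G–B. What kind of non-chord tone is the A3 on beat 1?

Passing tone.

The harmony at that moment is E minor triad (E, G, B); A3 is not a chord tone.
It is approached by step up from G3 and left by step up to B3.
Step in, step out in the same direction — a passing tone.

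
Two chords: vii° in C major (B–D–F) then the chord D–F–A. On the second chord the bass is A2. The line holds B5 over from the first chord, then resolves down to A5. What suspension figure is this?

9–8 suspension.

At the second chord the bass is A2. The suspended B5 lies a ninth above the bass; after resolving down by step to A5, the interval above the bass becomes an octave.
Suspension figures are named by those two intervals: 9–8.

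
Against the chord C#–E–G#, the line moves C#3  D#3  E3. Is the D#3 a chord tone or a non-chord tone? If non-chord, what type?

Non-chord tone — a passing tone.

The harmony at that moment is C# minor triad (C#, E, G#); D#3 is not a chord tone.
It is approached by step up from C#3 and left by step up to E3.
Step in, step out in the same direction — a passing tone.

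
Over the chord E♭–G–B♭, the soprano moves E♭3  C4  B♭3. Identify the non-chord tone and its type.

C4 is an appoggiatura.

The harmony at that moment is E♭ major triad (E♭, G, B♭); C4 is not a chord tone.
It is approached by leap up from E♭3 and left by step down to B♭3.
Leap in, step out — an appoggiatura.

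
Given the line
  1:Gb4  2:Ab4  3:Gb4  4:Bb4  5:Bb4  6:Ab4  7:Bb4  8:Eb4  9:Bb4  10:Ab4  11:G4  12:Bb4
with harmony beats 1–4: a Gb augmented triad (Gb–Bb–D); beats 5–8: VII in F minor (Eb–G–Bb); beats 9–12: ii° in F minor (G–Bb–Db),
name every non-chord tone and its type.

Ab4 (beat 2) — neighbor tone; Ab4 (beat 6) — neighbor tone; Ab4 (beat 10) — passing tone.

The harmony at that moment is Gb augmented triad (Gb, Bb, D); Ab4 is not a chord tone.
It is approached by step up from Gb4 and left by step down to Gb4.
Step away and step back to the same note — a neighbor tone (upper neighbor).
The harmony at that moment is Eb major triad (Eb, G, Bb); Ab4 is not a chord tone.
It is approached by step down from Bb4 and left by step up to Bb4.
Step away and step back to the same note — a neighbor tone (lower neighbor).
The harmony at that moment is G diminished triad (G, Bb, Db); Ab4 is not a chord tone.
It is approached by step down from Bb4 and left by step down to G4.
Step in, step out in the same direction — a passing tone.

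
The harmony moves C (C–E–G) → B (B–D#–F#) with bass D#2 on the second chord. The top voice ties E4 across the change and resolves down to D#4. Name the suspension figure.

9–8 suspension.

At the second chord the bass is D#2. The suspended E4 lies a ninth above the bass; after resolving down by step to D#4, the interval above the bass becomes an octave.
Suspension figures are named by those two intervals: 9–8.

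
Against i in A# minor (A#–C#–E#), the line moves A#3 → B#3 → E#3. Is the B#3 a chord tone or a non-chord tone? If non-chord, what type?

The harmony at that moment is A# minor triad (A#, C#, E#); B#3 is not a chord tone.
It is approached by step up from A#3 and left by leap down to E#3.
Step in, leap out — an escape tone.

Non-chord tone — an escape tone.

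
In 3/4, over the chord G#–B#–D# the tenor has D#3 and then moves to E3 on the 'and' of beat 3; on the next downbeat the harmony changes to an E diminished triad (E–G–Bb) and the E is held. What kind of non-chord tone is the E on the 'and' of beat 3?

The harmony at that moment is G# major triad (G#, B#, D#); E3 is not a chord tone.
It is approached by step up from D#3 and then sustained as the same pitch into the next harmony.
Arriving early and becoming a chord tone when the harmony changes — an anticipation.

Anticipation.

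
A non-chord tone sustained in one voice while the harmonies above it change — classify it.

Pedal tone.

Approach: none. Departure: none — a single pitch is sustained while the chords change around it, passing through harmonies that do not contain it.
No melodic motion at all; the dissonance is created entirely by the moving harmonies against the stationary note — a pedal tone (pedal point).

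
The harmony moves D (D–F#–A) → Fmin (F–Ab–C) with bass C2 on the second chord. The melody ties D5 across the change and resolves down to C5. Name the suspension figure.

At the second chord the bass is C2. The suspended D5 lies a ninth above the bass; after resolving down by step to C5, the interval above the bass becomes an octave.
Suspension figures are named by those two intervals: 9–8.

9–8 suspension.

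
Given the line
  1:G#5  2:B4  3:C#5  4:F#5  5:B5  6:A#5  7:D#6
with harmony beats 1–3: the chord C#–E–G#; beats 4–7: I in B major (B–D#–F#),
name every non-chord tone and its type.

The harmony at that moment is C# minor triad (C#, E, G#); B4 is not a chord tone.
It is approached by leap down from G#5 and left by step up to C#5.
Leap in, step out — an appoggiatura.
The harmony at that moment is B major triad (B, D#, F#); A#5 is not a chord tone.
It is approached by step down from B5 and left by leap up to D#6.
Step in, leap out — an escape tone.

B4 (beat 2) — appoggiatura; A#5 (beat 6) — escape tone.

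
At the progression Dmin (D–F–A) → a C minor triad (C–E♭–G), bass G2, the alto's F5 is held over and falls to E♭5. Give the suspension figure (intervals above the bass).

At the second chord the bass is G2. The suspended F5 lies a seventh above the bass; after resolving down by step to E♭5, the interval above the bass becomes a sixth.
Suspension figures are named by those two intervals: 7–6.

7–6 suspension.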